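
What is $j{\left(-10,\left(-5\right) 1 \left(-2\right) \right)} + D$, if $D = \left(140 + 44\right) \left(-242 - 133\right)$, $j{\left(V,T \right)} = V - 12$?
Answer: $-69022$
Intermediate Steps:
$j{\left(V,T \right)} = -12 + V$
$D = -69000$ ($D = 184 \left(-375\right) = -69000$)
$j{\left(-10,\left(-5\right) 1 \left(-2\right) \right)} + D = \left(-12 - 10\right) - 69000 = -22 - 69000 = -69022$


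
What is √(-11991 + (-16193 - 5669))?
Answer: I*√33853 ≈ 183.99*I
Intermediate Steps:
√(-11991 + (-16193 - 5669)) = √(-11991 - 21862) = √(-33853) = I*√33853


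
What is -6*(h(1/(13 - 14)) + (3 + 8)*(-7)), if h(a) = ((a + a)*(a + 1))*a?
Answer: 462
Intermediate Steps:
h(a) = 2*a²*(1 + a) (h(a) = ((2*a)*(1 + a))*a = (2*a*(1 + a))*a = 2*a²*(1 + a))
-6*(h(1/(13 - 14)) + (3 + 8)*(-7)) = -6*(2*(1/(13 - 14))²*(1 + 1/(13 - 14)) + (3 + 8)*(-7)) = -6*(2*(1/(-1))²*(1 + 1/(-1)) + 11*(-7)) = -6*(2*(-1)²*(1 - 1) - 77) = -6*(2*1*0 - 77) = -6*(0 - 77) = -6*(-77) = 462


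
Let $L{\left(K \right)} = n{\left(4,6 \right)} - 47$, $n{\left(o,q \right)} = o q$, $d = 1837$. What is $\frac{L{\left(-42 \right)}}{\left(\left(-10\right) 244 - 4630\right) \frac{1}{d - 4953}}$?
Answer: $- \frac{35834}{3535} \approx -10.137$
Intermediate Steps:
$L{\left(K \right)} = -23$ ($L{\left(K \right)} = 4 \cdot 6 - 47 = 24 - 47 = -23$)
$\frac{L{\left(-42 \right)}}{\left(\left(-10\right) 244 - 4630\right) \frac{1}{d - 4953}} = - \frac{23}{\left(\left(-10\right) 244 - 4630\right) \frac{1}{1837 - 4953}} = - \frac{23}{\left(-2440 - 4630\right) \frac{1}{-3116}} = - \frac{23}{\left(-7070\right) \left(- \frac{1}{3116}\right)} = - \frac{23}{\frac{3535}{1558}} = \left(-23\right) \frac{1558}{3535} = - \frac{35834}{3535}$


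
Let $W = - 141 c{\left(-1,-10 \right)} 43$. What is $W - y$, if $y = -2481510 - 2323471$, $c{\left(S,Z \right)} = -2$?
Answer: $4817107$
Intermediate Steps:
$y = -4804981$
$W = 12126$ ($W = \left(-141\right) \left(-2\right) 43 = 282 \cdot 43 = 12126$)
$W - y = 12126 - -4804981 = 12126 + 4804981 = 4817107$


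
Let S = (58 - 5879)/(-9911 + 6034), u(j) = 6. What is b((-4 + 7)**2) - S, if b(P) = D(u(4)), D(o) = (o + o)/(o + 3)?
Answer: -1955/11631 ≈ -0.16809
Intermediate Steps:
D(o) = 2*o/(3 + o) (D(o) = (2*o)/(3 + o) = 2*o/(3 + o))
S = 5821/3877 (S = -5821/(-3877) = -5821*(-1/3877) = 5821/3877 ≈ 1.5014)
b(P) = 4/3 (b(P) = 2*6/(3 + 6) = 2*6/9 = 2*6*(1/9) = 4/3)
b((-4 + 7)**2) - S = 4/3 - 1*5821/3877 = 4/3 - 5821/3877 = -1955/11631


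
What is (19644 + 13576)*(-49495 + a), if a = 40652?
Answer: -293764460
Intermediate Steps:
(19644 + 13576)*(-49495 + a) = (19644 + 13576)*(-49495 + 40652) = 33220*(-8843) = -293764460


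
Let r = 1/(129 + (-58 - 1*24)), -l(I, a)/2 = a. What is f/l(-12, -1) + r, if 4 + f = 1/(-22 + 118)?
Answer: -17809/9024 ≈ -1.9735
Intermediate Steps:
l(I, a) = -2*a
r = 1/47 (r = 1/(129 + (-58 - 24)) = 1/(129 - 82) = 1/47 ≈ 0.021277)
f = -383/96 (f = -4 + 1/(-22 + 118) = -4 + 1/96 = -383/96 ≈ -3.9896)
f/l(-12, -1) + r = -383/(96*((-2*(-1)))) + 1/47 = -383/96/2 + 1/47 = -383/96*½ + 1/47 = -383/192 + 1/47 = -17809/9024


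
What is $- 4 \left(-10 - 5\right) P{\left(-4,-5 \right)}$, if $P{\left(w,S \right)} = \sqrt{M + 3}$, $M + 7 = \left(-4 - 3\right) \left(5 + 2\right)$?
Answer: $60 i \sqrt{53} \approx 436.81 i$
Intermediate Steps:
$M = -56$ ($M = -7 + \left(-4 - 3\right) \left(5 + 2\right) = -7 - 49 = -56$)
$P{\left(w,S \right)} = i \sqrt{53}$ ($P{\left(w,S \right)} = \sqrt{-56 + 3} = \sqrt{-53} = i \sqrt{53}$)
$- 4 \left(-10 - 5\right) P{\left(-4,-5 \right)} = - 4 \left(-10 - 5\right) i \sqrt{53} = \left(-4\right) \left(-15\right) i \sqrt{53} = 60 i \sqrt{53}$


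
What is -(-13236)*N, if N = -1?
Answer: -13236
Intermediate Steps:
-(-13236)*N = -(-13236)*(-1) = -1103*12 = -13236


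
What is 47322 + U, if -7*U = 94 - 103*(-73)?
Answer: 323641/7 ≈ 46234.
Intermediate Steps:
U = -7613/7 (U = -(94 - 103*(-73))/7 = -(94 + 7519)/7 = -⅐*7613 = -7613/7 ≈ -1087.6)
47322 + U = 47322 - 7613/7 = 323641/7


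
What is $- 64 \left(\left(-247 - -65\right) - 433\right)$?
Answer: $39360$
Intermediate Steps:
$- 64 \left(\left(-247 - -65\right) - 433\right) = - 64 \left(\left(-247 + 65\right) - 433\right) = - 64 \left(-182 - 433\right) = \left(-64\right) \left(-615\right) = 39360$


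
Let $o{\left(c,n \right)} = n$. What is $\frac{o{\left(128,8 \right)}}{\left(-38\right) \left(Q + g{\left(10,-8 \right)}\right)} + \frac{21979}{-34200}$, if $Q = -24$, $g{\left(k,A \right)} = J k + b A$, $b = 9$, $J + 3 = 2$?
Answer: $- \frac{1161287}{1812600} \approx -0.64067$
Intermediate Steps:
$J = -1$ ($J = -3 + 2 = -1$)
$g{\left(k,A \right)} = - k + 9 A$
$\frac{o{\left(128,8 \right)}}{\left(-38\right) \left(Q + g{\left(10,-8 \right)}\right)} + \frac{21979}{-34200} = \frac{8}{\left(-38\right) \left(-24 + \left(\left(-1\right) 10 + 9 \left(-8\right)\right)\right)} + \frac{21979}{-34200} = \frac{8}{\left(-38\right) \left(-24 - 82\right)} + 21979 \left(- \frac{1}{34200}\right) = \frac{8}{\left(-38\right) \left(-24 - 82\right)} - \frac{21979}{34200} = \frac{8}{\left(-38\right) \left(-106\right)} - \frac{21979}{34200} = \frac{8}{4028} - \frac{21979}{34200} = 8 \cdot \frac{1}{4028} - \frac{21979}{34200} = \frac{2}{1007} - \frac{21979}{34200} = - \frac{1161287}{1812600}$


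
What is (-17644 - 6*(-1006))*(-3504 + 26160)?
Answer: -262990848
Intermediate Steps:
(-17644 - 6*(-1006))*(-3504 + 26160) = (-17644 + 6036)*22656 = -11608*22656 = -262990848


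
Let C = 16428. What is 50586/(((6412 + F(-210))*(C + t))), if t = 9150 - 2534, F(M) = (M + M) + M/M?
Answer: 25293/69051346 ≈ 0.00036629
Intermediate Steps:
F(M) = 1 + 2*M (F(M) = 2*M + 1 = 1 + 2*M)
t = 6616
50586/(((6412 + F(-210))*(C + t))) = 50586/(((6412 + (1 + 2*(-210)))*(16428 + 6616))) = 50586/(((6412 + (1 - 420))*23044)) = 50586/(((6412 - 419)*23044)) = 50586/((5993*23044)) = 50586/138102692 = 50586*(1/138102692) = 25293/69051346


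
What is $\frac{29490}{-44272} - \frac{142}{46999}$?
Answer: $- \frac{696143567}{1040369864} \approx -0.66913$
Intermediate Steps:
$\frac{29490}{-44272} - \frac{142}{46999} = 29490 \left(- \frac{1}{44272}\right) - \frac{142}{46999} = - \frac{14745}{22136} - \frac{142}{46999} = - \frac{696143567}{1040369864}$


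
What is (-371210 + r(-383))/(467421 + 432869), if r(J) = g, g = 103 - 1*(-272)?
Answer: -74167/180058 ≈ -0.41191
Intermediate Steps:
g = 375 (g = 103 + 272 = 375)
r(J) = 375
(-371210 + r(-383))/(467421 + 432869) = (-371210 + 375)/(467421 + 432869) = -370835/900290 = -370835*1/900290 = -74167/180058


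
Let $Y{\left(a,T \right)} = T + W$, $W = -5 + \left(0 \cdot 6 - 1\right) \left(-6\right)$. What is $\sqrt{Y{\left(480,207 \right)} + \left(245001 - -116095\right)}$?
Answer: $2 \sqrt{90326} \approx 601.09$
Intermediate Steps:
$W = 1$ ($W = -5 + \left(0 - 1\right) \left(-6\right) = -5 - -6 = -5 + 6 = 1$)
$Y{\left(a,T \right)} = 1 + T$ ($Y{\left(a,T \right)} = T + 1 = 1 + T$)
$\sqrt{Y{\left(480,207 \right)} + \left(245001 - -116095\right)} = \sqrt{\left(1 + 207\right) + \left(245001 - -116095\right)} = \sqrt{208 + \left(245001 + 116095\right)} = \sqrt{208 + 361096} = \sqrt{361304} = 2 \sqrt{90326}$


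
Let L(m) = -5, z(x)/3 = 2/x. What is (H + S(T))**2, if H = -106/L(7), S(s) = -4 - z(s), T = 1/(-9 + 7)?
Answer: 21316/25 ≈ 852.64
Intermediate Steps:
T = -1/2 (T = 1/(-2) = -1/2 ≈ -0.50000)
z(x) = 6/x (z(x) = 3*(2/x) = 6/x)
S(s) = -4 - 6/s
H = 106/5 (H = -106/(-5) = -106*(-1/5) = 106/5 ≈ 21.200)
(H + S(T))**2 = (106/5 + (-4 - 6/(-1/2)))**2 = (106/5 + (-4 - 6*(-2)))**2 = (106/5 + (-4 + 12))**2 = (106/5 + 8)**2 = (146/5)**2 = 21316/25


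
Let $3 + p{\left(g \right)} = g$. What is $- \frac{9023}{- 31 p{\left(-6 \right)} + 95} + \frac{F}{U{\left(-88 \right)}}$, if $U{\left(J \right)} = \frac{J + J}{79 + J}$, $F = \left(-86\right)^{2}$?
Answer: $\frac{264851}{748} \approx 354.08$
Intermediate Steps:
$p{\left(g \right)} = -3 + g$
$F = 7396$
$U{\left(J \right)} = \frac{2 J}{79 + J}$
$- \frac{9023}{- 31 p{\left(-6 \right)} + 95} + \frac{F}{U{\left(-88 \right)}} = - \frac{9023}{- 31 \left(-3 - 6\right) + 95} + \frac{7396}{2 \left(-88\right) \frac{1}{79 - 88}} = - \frac{9023}{\left(-31\right) \left(-9\right) + 95} + \frac{7396}{2 \left(-88\right) \frac{1}{-9}} = - \frac{9023}{279 + 95} + \frac{7396}{2 \left(-88\right) \left(- \frac{1}{9}\right)} = - \frac{9023}{374} + \frac{7396}{\frac{176}{9}} = \left(-9023\right) \frac{1}{374} + 7396 \cdot \frac{9}{176} = - \frac{9023}{374} + \frac{16641}{44} = \frac{264851}{748}$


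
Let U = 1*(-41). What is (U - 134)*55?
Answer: -9625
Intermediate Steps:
U = -41
(U - 134)*55 = (-41 - 134)*55 = -175*55 = -9625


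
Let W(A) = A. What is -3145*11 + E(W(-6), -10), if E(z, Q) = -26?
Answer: -34621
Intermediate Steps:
-3145*11 + E(W(-6), -10) = -3145*11 - 26 = -34595 - 26 = -34621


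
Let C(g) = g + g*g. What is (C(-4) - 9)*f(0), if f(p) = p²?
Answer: 0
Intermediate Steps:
C(g) = g + g²
(C(-4) - 9)*f(0) = (-4*(1 - 4) - 9)*0² = (-4*(-3) - 9)*0 = (12 - 9)*0 = 3*0 = 0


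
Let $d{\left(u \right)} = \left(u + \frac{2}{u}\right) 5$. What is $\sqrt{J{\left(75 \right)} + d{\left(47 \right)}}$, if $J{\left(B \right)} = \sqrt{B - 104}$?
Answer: $\frac{\sqrt{519585 + 2209 i \sqrt{29}}}{47} \approx 15.338 + 0.17555 i$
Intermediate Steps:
$J{\left(B \right)} = \sqrt{-104 + B}$
$d{\left(u \right)} = 5 u + \frac{10}{u}$
$\sqrt{J{\left(75 \right)} + d{\left(47 \right)}} = \sqrt{\sqrt{-104 + 75} + \left(5 \cdot 47 + \frac{10}{47}\right)} = \sqrt{\sqrt{-29} + \left(235 + 10 \cdot \frac{1}{47}\right)} = \sqrt{i \sqrt{29} + \left(235 + \frac{10}{47}\right)} = \sqrt{i \sqrt{29} + \frac{11055}{47}} = \sqrt{\frac{11055}{47} + i \sqrt{29}}$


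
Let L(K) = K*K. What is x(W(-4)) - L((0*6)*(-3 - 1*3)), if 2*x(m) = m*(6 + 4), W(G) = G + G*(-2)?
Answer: 20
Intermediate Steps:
W(G) = -G (W(G) = G - 2*G = -G)
L(K) = K²
x(m) = 5*m (x(m) = (m*(6 + 4))/2 = (m*10)/2 = (10*m)/2 = 5*m)
x(W(-4)) - L((0*6)*(-3 - 1*3)) = 5*(-1*(-4)) - ((0*6)*(-3 - 1*3))² = 5*4 - (0*(-3 - 3))² = 20 - (0*(-6))² = 20 - 1*0² = 20 - 1*0 = 20 + 0 = 20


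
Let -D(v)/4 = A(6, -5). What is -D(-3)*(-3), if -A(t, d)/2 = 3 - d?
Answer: 192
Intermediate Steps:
A(t, d) = -6 + 2*d (A(t, d) = -2*(3 - d) = -6 + 2*d)
D(v) = 64 (D(v) = -4*(-6 + 2*(-5)) = -4*(-6 - 10) = -4*(-16) = 64)
-D(-3)*(-3) = -64*(-3) = -1*(-192) = 192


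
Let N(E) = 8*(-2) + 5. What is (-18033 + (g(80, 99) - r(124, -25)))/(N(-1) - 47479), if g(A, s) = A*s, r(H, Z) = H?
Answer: 10237/47490 ≈ 0.21556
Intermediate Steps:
N(E) = -11 (N(E) = -16 + 5 = -11)
(-18033 + (g(80, 99) - r(124, -25)))/(N(-1) - 47479) = (-18033 + (80*99 - 1*124))/(-11 - 47479) = (-18033 + (7920 - 124))/(-47490) = (-18033 + 7796)*(-1/47490) = -10237*(-1/47490) = 10237/47490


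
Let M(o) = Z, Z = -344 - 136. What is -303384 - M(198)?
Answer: -302904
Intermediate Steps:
Z = -480
M(o) = -480
-303384 - M(198) = -303384 - 1*(-480) = -303384 + 480 = -302904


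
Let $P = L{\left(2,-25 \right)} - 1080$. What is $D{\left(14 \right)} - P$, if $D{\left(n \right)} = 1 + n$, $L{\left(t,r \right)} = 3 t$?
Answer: $1089$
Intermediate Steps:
$P = -1074$ ($P = 3 \cdot 2 - 1080 = 6 - 1080 = -1074$)
$D{\left(14 \right)} - P = \left(1 + 14\right) - -1074 = 15 + 1074 = 1089$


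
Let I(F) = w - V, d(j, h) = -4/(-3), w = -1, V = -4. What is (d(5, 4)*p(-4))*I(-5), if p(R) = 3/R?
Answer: -3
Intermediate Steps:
d(j, h) = 4/3 (d(j, h) = -4*(-⅓) = 4/3)
I(F) = 3 (I(F) = -1 - 1*(-4) = -1 + 4 = 3)
(d(5, 4)*p(-4))*I(-5) = (4*(3/(-4))/3)*3 = (4*(3*(-¼))/3)*3 = ((4/3)*(-¾))*3 = -1*3 = -3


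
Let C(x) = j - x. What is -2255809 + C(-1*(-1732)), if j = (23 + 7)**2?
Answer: -2256641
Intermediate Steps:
j = 900 (j = 30**2 = 900)
C(x) = 900 - x
-2255809 + C(-1*(-1732)) = -2255809 + (900 - (-1)*(-1732)) = -2255809 + (900 - 1*1732) = -2255809 + (900 - 1732) = -2255809 - 832 = -2256641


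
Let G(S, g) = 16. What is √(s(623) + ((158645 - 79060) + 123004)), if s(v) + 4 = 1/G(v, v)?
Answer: √3241361/4 ≈ 450.09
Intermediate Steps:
s(v) = -63/16 (s(v) = -4 + 1/16 = -63/16)
√(s(623) + ((158645 - 79060) + 123004)) = √(-63/16 + ((158645 - 79060) + 123004)) = √(-63/16 + (79585 + 123004)) = √(-63/16 + 202589) = √(3241361/16) = √3241361/4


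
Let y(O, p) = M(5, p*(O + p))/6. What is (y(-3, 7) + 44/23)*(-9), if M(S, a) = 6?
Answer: -603/23 ≈ -26.217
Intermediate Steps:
y(O, p) = 1 (y(O, p) = 6/6 = 6*(1/6) = 1)
(y(-3, 7) + 44/23)*(-9) = (1 + 44/23)*(-9) = (67/23)*(-9) = -603/23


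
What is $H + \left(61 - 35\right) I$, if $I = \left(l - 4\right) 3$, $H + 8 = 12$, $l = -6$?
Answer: $-776$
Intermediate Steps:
$H = 4$ ($H = -8 + 12 = 4$)
$I = -30$ ($I = \left(-6 - 4\right) 3 = \left(-10\right) 3 = -30$)
$H + \left(61 - 35\right) I = 4 + \left(61 - 35\right) \left(-30\right) = 4 + 26 \left(-30\right) = 4 - 780 = -776$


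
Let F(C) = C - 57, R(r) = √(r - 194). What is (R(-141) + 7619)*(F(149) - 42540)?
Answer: -323411312 - 42448*I*√335 ≈ -3.2341e+8 - 7.7693e+5*I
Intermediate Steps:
R(r) = √(-194 + r)
F(C) = -57 + C
(R(-141) + 7619)*(F(149) - 42540) = (√(-194 - 141) + 7619)*((-57 + 149) - 42540) = (√(-335) + 7619)*(92 - 42540) = (I*√335 + 7619)*(-42448) = (7619 + I*√335)*(-42448) = -323411312 - 42448*I*√335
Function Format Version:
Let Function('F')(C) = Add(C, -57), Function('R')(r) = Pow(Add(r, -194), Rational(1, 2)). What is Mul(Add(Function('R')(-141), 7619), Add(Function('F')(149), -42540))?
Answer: Add(-323411312, Mul(-42448, I, Pow(335, Rational(1, 2)))) ≈ Add(-3.2341e+8, Mul(-7.7693e+5, I))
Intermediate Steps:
Function('R')(r) = Pow(Add(-194, r), Rational(1, 2))
Function('F')(C) = Add(-57, C)
Mul(Add(Function('R')(-141), 7619), Add(Function('F')(149), -42540)) = Mul(Add(Pow(Add(-194, -141), Rational(1, 2)), 7619), Add(Add(-57, 149), -42540)) = Mul(Add(Pow(-335, Rational(1, 2)), 7619), Add(92, -42540)) = Mul(Add(Mul(I, Pow(335, Rational(1, 2))), 7619), -42448) = Mul(Add(7619, Mul(I, Pow(335, Rational(1, 2)))), -42448) = Add(-323411312, Mul(-42448, I, Pow(335, Rational(1, 2))))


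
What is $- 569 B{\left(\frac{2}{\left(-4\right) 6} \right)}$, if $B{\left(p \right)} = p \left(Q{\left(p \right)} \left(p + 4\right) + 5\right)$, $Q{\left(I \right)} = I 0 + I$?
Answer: $\frac{382937}{1728} \approx 221.61$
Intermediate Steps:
$Q{\left(I \right)} = I$ ($Q{\left(I \right)} = 0 + I = I$)
$B{\left(p \right)} = p \left(5 + p \left(4 + p\right)\right)$ ($B{\left(p \right)} = p \left(p \left(p + 4\right) + 5\right) = p \left(p \left(4 + p\right) + 5\right) = p \left(5 + p \left(4 + p\right)\right)$)
$- 569 B{\left(\frac{2}{\left(-4\right) 6} \right)} = - 569 \frac{2}{\left(-4\right) 6} \left(5 + \left(\frac{2}{\left(-4\right) 6}\right)^{2} + 4 \frac{2}{\left(-4\right) 6}\right) = - 569 \frac{2}{-24} \left(5 + \left(\frac{2}{-24}\right)^{2} + 4 \frac{2}{-24}\right) = - 569 \cdot 2 \left(- \frac{1}{24}\right) \left(5 + \left(2 \left(- \frac{1}{24}\right)\right)^{2} + 4 \cdot 2 \left(- \frac{1}{24}\right)\right) = - 569 \left(- \frac{5 + \left(- \frac{1}{12}\right)^{2} + 4 \left(- \frac{1}{12}\right)}{12}\right) = - 569 \left(- \frac{5 + \frac{1}{144} - \frac{1}{3}}{12}\right) = - 569 \left(\left(- \frac{1}{12}\right) \frac{673}{144}\right) = \left(-569\right) \left(- \frac{673}{1728}\right) = \frac{382937}{1728}$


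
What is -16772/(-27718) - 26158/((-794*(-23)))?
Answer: -104689295/126546529 ≈ -0.82728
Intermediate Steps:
-16772/(-27718) - 26158/((-794*(-23))) = -16772*(-1/27718) - 26158/18262 = 8386/13859 - 26158*1/18262 = 8386/13859 - 13079/9131 = -104689295/126546529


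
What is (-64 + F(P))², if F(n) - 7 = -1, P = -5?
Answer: 3364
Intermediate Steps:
F(n) = 6 (F(n) = 7 - 1 = 6)
(-64 + F(P))² = (-64 + 6)² = (-58)² = 3364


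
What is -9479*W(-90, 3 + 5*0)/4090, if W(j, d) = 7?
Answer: -66353/4090 ≈ -16.223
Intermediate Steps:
-9479*W(-90, 3 + 5*0)/4090 = -9479/(-409*(-10)/7) = -9479/(4090*(⅐)) = -9479/4090/7 = -9479*7/4090 = -66353/4090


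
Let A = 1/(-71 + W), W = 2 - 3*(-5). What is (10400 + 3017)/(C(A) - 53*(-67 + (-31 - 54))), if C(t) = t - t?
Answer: 13417/8056 ≈ 1.6655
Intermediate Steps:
W = 17 (W = 2 + 15 = 17)
A = -1/54 (A = 1/(-71 + 17) = 1/(-54) = -1/54 ≈ -0.018519)
C(t) = 0
(10400 + 3017)/(C(A) - 53*(-67 + (-31 - 54))) = (10400 + 3017)/(0 - 53*(-67 + (-31 - 54))) = 13417/(0 - 53*(-67 - 85)) = 13417/(0 - 53*(-152)) = 13417/(0 + 8056) = 13417/8056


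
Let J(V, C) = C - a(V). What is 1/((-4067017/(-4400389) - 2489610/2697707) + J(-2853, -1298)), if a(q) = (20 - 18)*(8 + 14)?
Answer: -11870960208023/15930812231395137 ≈ -0.00074516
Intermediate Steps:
a(q) = 44 (a(q) = 2*22 = 44)
J(V, C) = -44 + C (J(V, C) = C - 1*44 = C - 44 = -44 + C)
1/((-4067017/(-4400389) - 2489610/2697707) + J(-2853, -1298)) = 1/((-4067017/(-4400389) - 2489610/2697707) + (-44 - 1298)) = 1/((-4067017*(-1/4400389) - 2489610*1/2697707) - 1342) = 1/((4067017/4400389 - 2489610/2697707) - 1342) = 1/(16367771729/11870960208023 - 1342) = 1/(-15930812231395137/11870960208023) = -11870960208023/15930812231395137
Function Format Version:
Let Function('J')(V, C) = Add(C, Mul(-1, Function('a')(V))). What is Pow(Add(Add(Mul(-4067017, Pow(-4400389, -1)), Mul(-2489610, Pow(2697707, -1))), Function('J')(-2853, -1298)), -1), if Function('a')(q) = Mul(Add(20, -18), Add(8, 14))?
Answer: Rational(-11870960208023, 15930812231395137) ≈ -0.00074516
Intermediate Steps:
Function('a')(q) = 44 (Function('a')(q) = Mul(2, 22) = 44)
Function('J')(V, C) = Add(-44, C) (Function('J')(V, C) = Add(C, Mul(-1, 44)) = Add(C, -44) = Add(-44, C))
Pow(Add(Add(Mul(-4067017, Pow(-4400389, -1)), Mul(-2489610, Pow(2697707, -1))), Function('J')(-2853, -1298)), -1) = Pow(Add(Add(Mul(-4067017, Pow(-4400389, -1)), Mul(-2489610, Pow(2697707, -1))), Add(-44, -1298)), -1) = Pow(Add(Add(Mul(-4067017, Rational(-1, 4400389)), Mul(-2489610, Rational(1, 2697707))), -1342), -1) = Pow(Add(Add(Rational(4067017, 4400389), Rational(-2489610, 2697707)), -1342), -1) = Pow(Add(Rational(16367771729, 11870960208023), -1342), -1) = Pow(Rational(-15930812231395137, 11870960208023), -1) = Rational(-11870960208023, 15930812231395137)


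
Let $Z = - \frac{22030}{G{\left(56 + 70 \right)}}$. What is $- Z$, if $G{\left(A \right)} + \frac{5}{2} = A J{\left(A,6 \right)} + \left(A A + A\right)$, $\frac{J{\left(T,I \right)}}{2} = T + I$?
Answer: $\frac{44060}{98527} \approx 0.44719$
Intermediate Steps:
$J{\left(T,I \right)} = 2 I + 2 T$ ($J{\left(T,I \right)} = 2 \left(T + I\right) = 2 \left(I + T\right) = 2 I + 2 T$)
$G{\left(A \right)} = - \frac{5}{2} + A + A^{2} + A \left(12 + 2 A\right)$ ($G{\left(A \right)} = - \frac{5}{2} + \left(A \left(2 \cdot 6 + 2 A\right) + \left(A A + A\right)\right) = - \frac{5}{2} + \left(A \left(12 + 2 A\right) + \left(A^{2} + A\right)\right) = - \frac{5}{2} + \left(A \left(12 + 2 A\right) + \left(A + A^{2}\right)\right) = - \frac{5}{2} + \left(A + A^{2} + A \left(12 + 2 A\right)\right) = - \frac{5}{2} + A + A^{2} + A \left(12 + 2 A\right)$)
$Z = - \frac{44060}{98527}$ ($Z = - \frac{22030}{- \frac{5}{2} + 3 \left(56 + 70\right)^{2} + 13 \left(56 + 70\right)} = - \frac{22030}{- \frac{5}{2} + 3 \cdot 126^{2} + 13 \cdot 126} = - \frac{22030}{- \frac{5}{2} + 3 \cdot 15876 + 1638} = - \frac{22030}{- \frac{5}{2} + 47628 + 1638} = - \frac{22030}{\frac{98527}{2}} = \left(-22030\right) \frac{2}{98527} = - \frac{44060}{98527} \approx -0.44719$)
$- Z = \left(-1\right) \left(- \frac{44060}{98527}\right) = \frac{44060}{98527}$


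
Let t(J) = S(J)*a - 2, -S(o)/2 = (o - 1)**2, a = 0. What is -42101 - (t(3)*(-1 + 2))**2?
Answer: -42105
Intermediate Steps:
S(o) = -2*(-1 + o)**2 (S(o) = -2*(o - 1)**2 = -2*(-1 + o)**2)
t(J) = -2 (t(J) = -2*(-1 + J)**2*0 - 2 = 0 - 2 = -2)
-42101 - (t(3)*(-1 + 2))**2 = -42101 - (-2*(-1 + 2))**2 = -42101 - (-2*1)**2 = -42101 - 1*(-2)**2 = -42101 - 1*4 = -42101 - 4 = -42105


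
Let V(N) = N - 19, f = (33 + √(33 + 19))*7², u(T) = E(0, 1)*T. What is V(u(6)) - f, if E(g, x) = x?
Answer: -1630 - 98*√13 ≈ -1983.3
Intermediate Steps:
u(T) = T (u(T) = 1*T = T)
f = 1617 + 98*√13 (f = (33 + √52)*49 = (33 + 2*√13)*49 = 1617 + 98*√13 ≈ 1970.3)
V(N) = -19 + N
V(u(6)) - f = (-19 + 6) - (1617 + 98*√13) = -13 + (-1617 - 98*√13) = -1630 - 98*√13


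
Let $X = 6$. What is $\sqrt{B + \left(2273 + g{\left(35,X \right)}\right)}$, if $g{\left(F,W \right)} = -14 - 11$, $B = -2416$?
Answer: $2 i \sqrt{42} \approx 12.961 i$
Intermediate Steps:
$g{\left(F,W \right)} = -25$
$\sqrt{B + \left(2273 + g{\left(35,X \right)}\right)} = \sqrt{-2416 + \left(2273 - 25\right)} = \sqrt{-2416 + 2248} = \sqrt{-168} = 2 i \sqrt{42}$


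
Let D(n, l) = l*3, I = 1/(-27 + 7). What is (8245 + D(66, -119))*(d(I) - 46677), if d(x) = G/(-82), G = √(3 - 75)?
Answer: -368188176 - 23664*I*√2/41 ≈ -3.6819e+8 - 816.24*I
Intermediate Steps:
I = -1/20 (I = 1/(-20) = -1/20 ≈ -0.050000)
G = 6*I*√2 (G = √(-72) = 6*I*√2 ≈ 8.4853*I)
D(n, l) = 3*l
d(x) = -3*I*√2/41 (d(x) = (6*I*√2)/(-82) = (6*I*√2)*(-1/82) = -3*I*√2/41)
(8245 + D(66, -119))*(d(I) - 46677) = (8245 + 3*(-119))*(-3*I*√2/41 - 46677) = (8245 - 357)*(-46677 - 3*I*√2/41) = 7888*(-46677 - 3*I*√2/41) = -368188176 - 23664*I*√2/41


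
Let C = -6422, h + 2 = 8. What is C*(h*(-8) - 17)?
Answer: 417430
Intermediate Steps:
h = 6 (h = -2 + 8 = 6)
C*(h*(-8) - 17) = -6422*(6*(-8) - 17) = -6422*(-48 - 17) = -6422*(-65) = 417430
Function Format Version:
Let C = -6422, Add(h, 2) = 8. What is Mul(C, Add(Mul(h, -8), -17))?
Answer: 417430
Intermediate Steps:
h = 6 (h = Add(-2, 8) = 6)
Mul(C, Add(Mul(h, -8), -17)) = Mul(-6422, Add(Mul(6, -8), -17)) = Mul(-6422, Add(-48, -17)) = Mul(-6422, -65) = 417430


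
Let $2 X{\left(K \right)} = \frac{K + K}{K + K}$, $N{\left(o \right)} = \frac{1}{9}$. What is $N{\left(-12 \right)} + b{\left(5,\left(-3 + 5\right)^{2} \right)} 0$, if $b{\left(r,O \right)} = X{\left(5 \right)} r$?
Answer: $\frac{1}{9} \approx 0.11111$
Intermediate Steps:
$N{\left(o \right)} = \frac{1}{9}$
$X{\left(K \right)} = \frac{1}{2}$ ($X{\left(K \right)} = \frac{\left(K + K\right) \frac{1}{K + K}}{2} = \frac{2 K \frac{1}{2 K}}{2} = \frac{1}{2} \cdot 1 = \frac{1}{2}$)
$b{\left(r,O \right)} = \frac{r}{2}$
$N{\left(-12 \right)} + b{\left(5,\left(-3 + 5\right)^{2} \right)} 0 = \frac{1}{9} + \frac{1}{2} \cdot 5 \cdot 0 = \frac{1}{9} + \frac{5}{2} \cdot 0 = \frac{1}{9} + 0 = \frac{1}{9}$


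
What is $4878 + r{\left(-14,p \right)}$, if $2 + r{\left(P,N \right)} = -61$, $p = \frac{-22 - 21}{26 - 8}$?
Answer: $4815$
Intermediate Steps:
$p = - \frac{43}{18} \approx -2.3889$
$r{\left(P,N \right)} = -63$ ($r{\left(P,N \right)} = -2 - 61 = -63$)
$4878 + r{\left(-14,p \right)} = 4878 - 63 = 4815$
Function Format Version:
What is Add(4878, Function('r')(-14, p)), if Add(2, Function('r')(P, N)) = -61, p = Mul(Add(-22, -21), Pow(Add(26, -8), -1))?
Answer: 4815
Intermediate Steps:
p = Rational(-43, 18) (p = Mul(-43, Pow(18, -1)) = Mul(-43, Rational(1, 18)) = Rational(-43, 18) ≈ -2.3889)
Function('r')(P, N) = -63 (Function('r')(P, N) = Add(-2, -61) = -63)
Add(4878, Function('r')(-14, p)) = Add(4878, -63) = 4815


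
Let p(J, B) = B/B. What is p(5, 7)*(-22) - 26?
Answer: -48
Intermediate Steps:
p(J, B) = 1
p(5, 7)*(-22) - 26 = 1*(-22) - 26 = -22 - 26 = -48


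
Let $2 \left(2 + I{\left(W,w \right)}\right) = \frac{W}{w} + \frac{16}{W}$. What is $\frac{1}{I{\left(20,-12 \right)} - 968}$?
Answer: $- \frac{30}{29113} \approx -0.0010305$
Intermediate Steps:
$I{\left(W,w \right)} = -2 + \frac{8}{W} + \frac{W}{2 w}$ ($I{\left(W,w \right)} = -2 + \frac{\frac{W}{w} + \frac{16}{W}}{2} = -2 + \frac{\frac{16}{W} + \frac{W}{w}}{2} = -2 + \left(\frac{8}{W} + \frac{W}{2 w}\right) = -2 + \frac{8}{W} + \frac{W}{2 w}$)
$\frac{1}{I{\left(20,-12 \right)} - 968} = \frac{1}{\left(-2 + \frac{8}{20} + \frac{1}{2} \cdot 20 \frac{1}{-12}\right) - 968} = \frac{1}{\left(-2 + 8 \cdot \frac{1}{20} + \frac{1}{2} \cdot 20 \left(- \frac{1}{12}\right)\right) - 968} = \frac{1}{\left(-2 + \frac{2}{5} - \frac{5}{6}\right) - 968} = \frac{1}{- \frac{73}{30} - 968} = \frac{1}{- \frac{29113}{30}} = - \frac{30}{29113}$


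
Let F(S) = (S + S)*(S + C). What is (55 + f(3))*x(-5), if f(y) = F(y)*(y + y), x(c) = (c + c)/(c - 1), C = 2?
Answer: 1175/3 ≈ 391.67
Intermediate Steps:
F(S) = 2*S*(2 + S) (F(S) = (S + S)*(S + 2) = (2*S)*(2 + S) = 2*S*(2 + S))
x(c) = 2*c/(-1 + c) (x(c) = (2*c)/(-1 + c) = 2*c/(-1 + c))
f(y) = 4*y²*(2 + y) (f(y) = (2*y*(2 + y))*(y + y) = (2*y*(2 + y))*(2*y) = 4*y²*(2 + y))
(55 + f(3))*x(-5) = (55 + 4*3²*(2 + 3))*(2*(-5)/(-1 - 5)) = (55 + 4*9*5)*(2*(-5)/(-6)) = (55 + 180)*(2*(-5)*(-⅙)) = 235*(5/3) = 1175/3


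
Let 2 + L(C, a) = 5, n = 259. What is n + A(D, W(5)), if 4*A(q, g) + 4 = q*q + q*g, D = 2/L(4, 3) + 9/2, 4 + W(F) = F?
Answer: 38299/144 ≈ 265.97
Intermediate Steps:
W(F) = -4 + F
L(C, a) = 3 (L(C, a) = -2 + 5 = 3)
D = 31/6 (D = 2/3 + 9/2 = 31/6 ≈ 5.1667)
A(q, g) = -1 + q**2/4 + g*q/4 (A(q, g) = -1 + (q*q + q*g)/4 = -1 + (q**2 + g*q)/4 = -1 + (q**2/4 + g*q/4) = -1 + q**2/4 + g*q/4)
n + A(D, W(5)) = 259 + (-1 + (31/6)**2/4 + (1/4)*(-4 + 5)*(31/6)) = 259 + (-1 + (1/4)*(961/36) + (1/4)*1*(31/6)) = 259 + (-1 + 961/144 + 31/24) = 259 + 1003/144 = 38299/144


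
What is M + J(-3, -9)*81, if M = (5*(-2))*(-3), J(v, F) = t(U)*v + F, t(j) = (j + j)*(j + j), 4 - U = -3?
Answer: -48327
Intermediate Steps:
U = 7 (U = 4 - 1*(-3) = 4 + 3 = 7)
t(j) = 4*j² (t(j) = (2*j)*(2*j) = 4*j²)
J(v, F) = F + 196*v (J(v, F) = (4*7²)*v + F = (4*49)*v + F = 196*v + F = F + 196*v)
M = 30 (M = -10*(-3) = 30)
M + J(-3, -9)*81 = 30 + (-9 + 196*(-3))*81 = 30 + (-9 - 588)*81 = 30 - 597*81 = 30 - 48357 = -48327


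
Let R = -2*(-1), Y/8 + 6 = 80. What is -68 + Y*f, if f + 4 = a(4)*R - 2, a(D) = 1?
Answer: -2436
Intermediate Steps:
Y = 592 (Y = -48 + 8*80 = -48 + 640 = 592)
R = 2
f = -4 (f = -4 + (1*2 - 2) = -4 + (2 - 2) = -4 + 0 = -4)
-68 + Y*f = -68 + 592*(-4) = -68 - 2368 = -2436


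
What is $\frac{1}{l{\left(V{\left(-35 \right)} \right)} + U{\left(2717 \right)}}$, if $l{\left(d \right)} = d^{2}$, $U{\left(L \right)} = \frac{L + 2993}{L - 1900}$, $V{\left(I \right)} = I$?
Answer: $\frac{817}{1006535} \approx 0.0008117$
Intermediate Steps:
$U{\left(L \right)} = \frac{2993 + L}{-1900 + L}$
$\frac{1}{l{\left(V{\left(-35 \right)} \right)} + U{\left(2717 \right)}} = \frac{1}{\left(-35\right)^{2} + \frac{2993 + 2717}{-1900 + 2717}} = \frac{1}{1225 + \frac{1}{817} \cdot 5710} = \frac{1}{1225 + \frac{5710}{817}} = \frac{1}{\frac{1006535}{817}} = \frac{817}{1006535}$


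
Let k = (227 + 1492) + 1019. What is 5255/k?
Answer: 5255/2738 ≈ 1.9193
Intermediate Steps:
k = 2738 (k = 1719 + 1019 = 2738)
5255/k = 5255/2738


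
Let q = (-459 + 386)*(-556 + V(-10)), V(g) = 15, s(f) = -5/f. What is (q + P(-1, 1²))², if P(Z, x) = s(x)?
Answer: 1559302144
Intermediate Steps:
P(Z, x) = -5/x
q = 39493 (q = (-459 + 386)*(-556 + 15) = -73*(-541) = 39493)
(q + P(-1, 1²))² = (39493 - 5/(1²))² = (39493 - 5/1)² = (39493 - 5*1)² = (39493 - 5)² = 39488² = 1559302144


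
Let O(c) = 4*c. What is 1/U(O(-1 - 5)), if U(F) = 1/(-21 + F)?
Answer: -45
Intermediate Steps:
1/U(O(-1 - 5)) = 1/(1/(-21 + 4*(-1 - 5))) = 1/(1/(-21 + 4*(-6))) = 1/(1/(-21 - 24)) = 1/(1/(-45)) = 1/(-1/45) = -45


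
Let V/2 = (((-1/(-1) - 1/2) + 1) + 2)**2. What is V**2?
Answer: 2401/4 ≈ 600.25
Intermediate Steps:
V = 49/2 (V = 2*(((-1/(-1) - 1/2) + 1) + 2)**2 = 2*(((-1*(-1) - 1*1/2) + 1) + 2)**2 = 2*(((1 - 1/2) + 1) + 2)**2 = 2*((1/2 + 1) + 2)**2 = 2*(3/2 + 2)**2 = 2*(7/2)**2 = 2*(49/4) = 49/2 ≈ 24.500)
V**2 = (49/2)**2 = 2401/4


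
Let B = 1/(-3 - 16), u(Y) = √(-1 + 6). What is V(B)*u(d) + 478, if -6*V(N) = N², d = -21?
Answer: 478 - √5/2166 ≈ 478.00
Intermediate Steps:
u(Y) = √5
B = -1/19 (B = 1/(-19) = -1/19 ≈ -0.052632)
V(N) = -N²/6
V(B)*u(d) + 478 = (-(-1/19)²/6)*√5 + 478 = (-⅙*1/361)*√5 + 478 = -√5/2166 + 478 = 478 - √5/2166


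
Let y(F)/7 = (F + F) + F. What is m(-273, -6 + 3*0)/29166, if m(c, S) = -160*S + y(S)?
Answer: 139/4861 ≈ 0.028595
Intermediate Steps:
y(F) = 21*F (y(F) = 7*((F + F) + F) = 7*(2*F + F) = 7*(3*F) = 21*F)
m(c, S) = -139*S (m(c, S) = -160*S + 21*S = -139*S)
m(-273, -6 + 3*0)/29166 = -139*(-6 + 3*0)/29166 = -139*(-6 + 0)*(1/29166) = -139*(-6)*(1/29166) = 834*(1/29166) = 139/4861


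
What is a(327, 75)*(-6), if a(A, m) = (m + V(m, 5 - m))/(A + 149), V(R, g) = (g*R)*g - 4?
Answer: -1102713/238 ≈ -4633.3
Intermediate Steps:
V(R, g) = -4 + R*g² (V(R, g) = (R*g)*g - 4 = R*g² - 4 = -4 + R*g²)
a(A, m) = (-4 + m + m*(5 - m)²)/(149 + A) (a(A, m) = (m + (-4 + m*(5 - m)²))/(A + 149) = (-4 + m + m*(5 - m)²)/(149 + A))
a(327, 75)*(-6) = ((-4 + 75 + 75*(-5 + 75)²)/(149 + 327))*(-6) = ((-4 + 75 + 75*70²)/476)*(-6) = ((-4 + 75 + 75*4900)/476)*(-6) = ((-4 + 75 + 367500)/476)*(-6) = ((1/476)*367571)*(-6) = (367571/476)*(-6) = -1102713/238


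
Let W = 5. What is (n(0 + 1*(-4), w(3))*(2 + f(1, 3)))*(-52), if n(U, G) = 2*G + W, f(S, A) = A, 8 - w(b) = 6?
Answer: -2340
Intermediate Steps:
w(b) = 2 (w(b) = 8 - 1*6 = 8 - 6 = 2)
n(U, G) = 5 + 2*G (n(U, G) = 2*G + 5 = 5 + 2*G)
(n(0 + 1*(-4), w(3))*(2 + f(1, 3)))*(-52) = ((5 + 2*2)*(2 + 3))*(-52) = ((5 + 4)*5)*(-52) = (9*5)*(-52) = 45*(-52) = -2340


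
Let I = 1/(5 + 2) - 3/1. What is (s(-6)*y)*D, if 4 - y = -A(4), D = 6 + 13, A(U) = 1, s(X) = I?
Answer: -1900/7 ≈ -271.43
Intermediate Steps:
I = -20/7 (I = 1/7 - 3*1 = 1*(⅐) - 3 = ⅐ - 3 = -20/7 ≈ -2.8571)
s(X) = -20/7
D = 19
y = 5 (y = 4 - (-1) = 4 - 1*(-1) = 4 + 1 = 5)
(s(-6)*y)*D = -20/7*5*19 = -100/7*19 = -1900/7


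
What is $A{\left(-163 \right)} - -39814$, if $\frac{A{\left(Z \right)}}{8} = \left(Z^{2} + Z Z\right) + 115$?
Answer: $465838$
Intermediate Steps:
$A{\left(Z \right)} = 920 + 16 Z^{2}$ ($A{\left(Z \right)} = 8 \left(\left(Z^{2} + Z Z\right) + 115\right) = 8 \left(\left(Z^{2} + Z^{2}\right) + 115\right) = 8 \left(2 Z^{2} + 115\right) = 8 \left(115 + 2 Z^{2}\right) = 920 + 16 Z^{2}$)
$A{\left(-163 \right)} - -39814 = \left(920 + 16 \left(-163\right)^{2}\right) - -39814 = \left(920 + 16 \cdot 26569\right) + 39814 = \left(920 + 425104\right) + 39814 = 426024 + 39814 = 465838$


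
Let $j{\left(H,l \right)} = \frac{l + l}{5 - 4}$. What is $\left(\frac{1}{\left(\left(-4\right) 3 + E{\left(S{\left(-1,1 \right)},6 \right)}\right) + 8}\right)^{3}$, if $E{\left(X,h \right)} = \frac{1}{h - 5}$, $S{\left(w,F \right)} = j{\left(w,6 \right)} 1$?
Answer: $- \frac{1}{27} \approx -0.037037$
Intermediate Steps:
$j{\left(H,l \right)} = 2 l$ ($j{\left(H,l \right)} = \frac{2 l}{1} = 2 l 1 = 2 l$)
$S{\left(w,F \right)} = 12$ ($S{\left(w,F \right)} = 2 \cdot 6 \cdot 1 = 12 \cdot 1 = 12$)
$E{\left(X,h \right)} = \frac{1}{-5 + h}$
$\left(\frac{1}{\left(\left(-4\right) 3 + E{\left(S{\left(-1,1 \right)},6 \right)}\right) + 8}\right)^{3} = \left(\frac{1}{\left(\left(-4\right) 3 + \frac{1}{-5 + 6}\right) + 8}\right)^{3} = \left(\frac{1}{\left(-12 + 1^{-1}\right) + 8}\right)^{3} = \left(\frac{1}{\left(-12 + 1\right) + 8}\right)^{3} = \left(\frac{1}{-11 + 8}\right)^{3} = \left(\frac{1}{-3}\right)^{3} = \left(- \frac{1}{3}\right)^{3} = - \frac{1}{27}$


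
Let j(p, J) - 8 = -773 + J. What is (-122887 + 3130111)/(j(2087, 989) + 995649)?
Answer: 3007224/995873 ≈ 3.0197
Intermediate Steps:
j(p, J) = -765 + J (j(p, J) = 8 + (-773 + J) = -765 + J)
(-122887 + 3130111)/(j(2087, 989) + 995649) = (-122887 + 3130111)/((-765 + 989) + 995649) = 3007224/(224 + 995649) = 3007224/995873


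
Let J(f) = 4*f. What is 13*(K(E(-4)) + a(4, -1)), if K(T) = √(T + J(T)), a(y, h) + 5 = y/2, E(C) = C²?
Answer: -39 + 52*√5 ≈ 77.276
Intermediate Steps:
a(y, h) = -5 + y/2
K(T) = √5*√T (K(T) = √(T + 4*T) = √(5*T) = √5*√T)
13*(K(E(-4)) + a(4, -1)) = 13*(√5*√((-4)²) + (-5 + (½)*4)) = 13*(√5*√16 + (-5 + 2)) = 13*(√5*4 - 3) = 13*(4*√5 - 3) = 13*(-3 + 4*√5) = -39 + 52*√5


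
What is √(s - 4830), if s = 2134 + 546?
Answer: 5*I*√86 ≈ 46.368*I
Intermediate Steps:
s = 2680
√(s - 4830) = √(2680 - 4830) = √(-2150) = 5*I*√86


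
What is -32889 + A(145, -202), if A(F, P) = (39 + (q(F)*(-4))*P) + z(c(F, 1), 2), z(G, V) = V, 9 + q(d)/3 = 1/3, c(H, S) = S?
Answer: -53856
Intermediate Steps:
q(d) = -26 (q(d) = -27 + 3/3 = -27 + 3*(⅓) = -27 + 1 = -26)
A(F, P) = 41 + 104*P (A(F, P) = (39 + (-26*(-4))*P) + 2 = (39 + 104*P) + 2 = 41 + 104*P)
-32889 + A(145, -202) = -32889 + (41 + 104*(-202)) = -32889 + (41 - 21008) = -32889 - 20967 = -53856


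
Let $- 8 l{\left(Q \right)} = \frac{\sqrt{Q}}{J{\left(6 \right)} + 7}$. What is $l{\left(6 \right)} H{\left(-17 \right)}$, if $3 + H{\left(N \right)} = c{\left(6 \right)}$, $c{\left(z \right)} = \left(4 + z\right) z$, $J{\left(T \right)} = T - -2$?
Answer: $- \frac{19 \sqrt{6}}{40} \approx -1.1635$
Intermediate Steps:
$J{\left(T \right)} = 2 + T$ ($J{\left(T \right)} = T + 2 = 2 + T$)
$c{\left(z \right)} = z \left(4 + z\right)$
$H{\left(N \right)} = 57$ ($H{\left(N \right)} = -3 + 6 \left(4 + 6\right) = -3 + 6 \cdot 10 = -3 + 60 = 57$)
$l{\left(Q \right)} = - \frac{\sqrt{Q}}{120}$ ($l{\left(Q \right)} = - \frac{\frac{1}{\left(2 + 6\right) + 7} \sqrt{Q}}{8} = - \frac{\frac{1}{8 + 7} \sqrt{Q}}{8} = - \frac{\frac{1}{15} \sqrt{Q}}{8} = - \frac{\sqrt{Q}}{120}$)
$l{\left(6 \right)} H{\left(-17 \right)} = - \frac{\sqrt{6}}{120} \cdot 57 = - \frac{19 \sqrt{6}}{40}$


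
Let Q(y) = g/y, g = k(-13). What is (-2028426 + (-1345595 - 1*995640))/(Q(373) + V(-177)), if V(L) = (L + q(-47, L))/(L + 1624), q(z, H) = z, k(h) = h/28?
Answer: 66036362033348/2358267 ≈ 2.8002e+7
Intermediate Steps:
k(h) = h/28 (k(h) = h*(1/28) = h/28)
g = -13/28 (g = (1/28)*(-13) = -13/28 ≈ -0.46429)
Q(y) = -13/(28*y)
V(L) = (-47 + L)/(1624 + L) (V(L) = (L - 47)/(L + 1624) = (-47 + L)/(1624 + L))
(-2028426 + (-1345595 - 1*995640))/(Q(373) + V(-177)) = (-2028426 + (-1345595 - 1*995640))/(-13/28/373 + (-47 - 177)/(1624 - 177)) = (-2028426 + (-1345595 - 995640))/(-13/28*1/373 - 224/1447) = (-2028426 - 2341235)/(-13/10444 + (1/1447)*(-224)) = -4369661/(-13/10444 - 224/1447) = -4369661/(-2358267/15112468) = -4369661*(-15112468/2358267) = 66036362033348/2358267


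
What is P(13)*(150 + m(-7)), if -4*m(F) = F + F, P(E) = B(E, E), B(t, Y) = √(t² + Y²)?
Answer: 3991*√2/2 ≈ 2822.1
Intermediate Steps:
B(t, Y) = √(Y² + t²)
P(E) = √2*√(E²) (P(E) = √(E² + E²) = √(2*E²) = √2*√(E²))
m(F) = -F/2 (m(F) = -(F + F)/4 = -F/2)
P(13)*(150 + m(-7)) = (√2*√(13²))*(150 - ½*(-7)) = (√2*√169)*(150 + 7/2) = (√2*13)*(307/2) = (13*√2)*(307/2) = 3991*√2/2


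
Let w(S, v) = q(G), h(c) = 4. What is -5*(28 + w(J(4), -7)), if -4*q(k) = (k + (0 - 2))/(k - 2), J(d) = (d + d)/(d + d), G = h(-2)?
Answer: -555/4 ≈ -138.75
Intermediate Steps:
G = 4
J(d) = 1 (J(d) = (2*d)/((2*d)) = (2*d)*(1/(2*d)) = 1)
q(k) = -¼ (q(k) = -(k + (0 - 2))/(4*(k - 2)) = -(k - 2)/(4*(-2 + k)) = -(-2 + k)/(4*(-2 + k)) = -¼*1 = -¼)
w(S, v) = -¼
-5*(28 + w(J(4), -7)) = -5*(28 - ¼) = -5*111/4 = -555/4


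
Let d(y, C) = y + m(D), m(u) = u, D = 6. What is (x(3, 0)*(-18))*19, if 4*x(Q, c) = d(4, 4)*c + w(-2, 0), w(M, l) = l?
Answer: 0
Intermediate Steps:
d(y, C) = 6 + y (d(y, C) = y + 6 = 6 + y)
x(Q, c) = 5*c/2 (x(Q, c) = ((6 + 4)*c + 0)/4 = (10*c + 0)/4 = (10*c)/4 = 5*c/2)
(x(3, 0)*(-18))*19 = (((5/2)*0)*(-18))*19 = (0*(-18))*19 = 0*19 = 0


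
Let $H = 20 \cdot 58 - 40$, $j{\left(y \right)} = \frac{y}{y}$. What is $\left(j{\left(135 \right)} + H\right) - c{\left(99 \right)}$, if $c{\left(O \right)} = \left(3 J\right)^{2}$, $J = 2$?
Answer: $1085$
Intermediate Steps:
$j{\left(y \right)} = 1$
$H = 1120$ ($H = 1160 - 40 = 1120$)
$c{\left(O \right)} = 36$ ($c{\left(O \right)} = \left(3 \cdot 2\right)^{2} = 6^{2} = 36$)
$\left(j{\left(135 \right)} + H\right) - c{\left(99 \right)} = \left(1 + 1120\right) - 36 = 1121 - 36 = 1085$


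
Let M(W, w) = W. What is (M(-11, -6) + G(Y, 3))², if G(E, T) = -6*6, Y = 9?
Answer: 2209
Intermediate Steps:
G(E, T) = -36
(M(-11, -6) + G(Y, 3))² = (-11 - 36)² = (-47)² = 2209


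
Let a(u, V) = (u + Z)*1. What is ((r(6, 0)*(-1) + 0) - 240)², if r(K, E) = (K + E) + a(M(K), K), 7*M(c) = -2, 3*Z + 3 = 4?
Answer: 26697889/441 ≈ 60539.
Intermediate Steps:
Z = ⅓ (Z = -1 + (⅓)*4 = -1 + 4/3 = ⅓ ≈ 0.33333)
M(c) = -2/7 (M(c) = (⅐)*(-2) = -2/7)
a(u, V) = ⅓ + u (a(u, V) = (u + ⅓)*1 = (⅓ + u)*1 = ⅓ + u)
r(K, E) = 1/21 + E + K (r(K, E) = (K + E) + (⅓ - 2/7) = (E + K) + 1/21 = 1/21 + E + K)
((r(6, 0)*(-1) + 0) - 240)² = (((1/21 + 0 + 6)*(-1) + 0) - 240)² = (((127/21)*(-1) + 0) - 240)² = ((-127/21 + 0) - 240)² = (-127/21 - 240)² = (-5167/21)² = 26697889/441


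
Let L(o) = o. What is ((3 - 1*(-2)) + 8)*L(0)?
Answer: 0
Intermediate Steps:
((3 - 1*(-2)) + 8)*L(0) = ((3 - 1*(-2)) + 8)*0 = ((3 + 2) + 8)*0 = (5 + 8)*0 = 13*0 = 0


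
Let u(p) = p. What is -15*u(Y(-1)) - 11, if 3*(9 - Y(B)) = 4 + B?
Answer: -131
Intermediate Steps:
Y(B) = 23/3 - B/3 (Y(B) = 9 - (4 + B)/3 = 9 + (-4/3 - B/3) = 23/3 - B/3)
-15*u(Y(-1)) - 11 = -15*(23/3 - ⅓*(-1)) - 11 = -15*(23/3 + ⅓) - 11 = -15*8 - 11 = -120 - 11 = -131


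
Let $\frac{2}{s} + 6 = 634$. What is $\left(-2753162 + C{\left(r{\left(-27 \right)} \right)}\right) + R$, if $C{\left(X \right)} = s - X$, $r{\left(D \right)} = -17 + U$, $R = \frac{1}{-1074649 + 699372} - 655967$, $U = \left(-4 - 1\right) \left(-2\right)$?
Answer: $- \frac{401720633738353}{117836978} \approx -3.4091 \cdot 10^{6}$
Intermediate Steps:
$s = \frac{1}{314}$ ($s = \frac{2}{-6 + 634} = \frac{2}{628} = 2 \cdot \frac{1}{628} = \frac{1}{314} \approx 0.0031847$)
$U = 10$ ($U = \left(-5\right) \left(-2\right) = 10$)
$R = - \frac{246169327860}{375277}$ ($R = \frac{1}{-375277} - 655967 = - \frac{1}{375277} - 655967 = - \frac{246169327860}{375277} \approx -6.5597 \cdot 10^{5}$)
$r{\left(D \right)} = -7$ ($r{\left(D \right)} = -17 + 10 = -7$)
$C{\left(X \right)} = \frac{1}{314} - X$
$\left(-2753162 + C{\left(r{\left(-27 \right)} \right)}\right) + R = \left(-2753162 + \left(\frac{1}{314} - -7\right)\right) - \frac{246169327860}{375277} = \left(-2753162 + \left(\frac{1}{314} + 7\right)\right) - \frac{246169327860}{375277} = \left(-2753162 + \frac{2199}{314}\right) - \frac{246169327860}{375277} = - \frac{864490669}{314} - \frac{246169327860}{375277} = - \frac{401720633738353}{117836978}$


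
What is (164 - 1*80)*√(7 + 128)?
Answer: 252*√15 ≈ 975.99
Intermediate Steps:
(164 - 1*80)*√(7 + 128) = (164 - 80)*√135 = 84*(3*√15) = 252*√15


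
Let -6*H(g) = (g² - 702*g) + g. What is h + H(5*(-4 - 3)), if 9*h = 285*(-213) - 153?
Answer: -33166/3 ≈ -11055.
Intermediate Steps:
h = -6762 (h = (285*(-213) - 153)/9 = (-60705 - 153)/9 = (⅑)*(-60858) = -6762)
H(g) = -g²/6 + 701*g/6 (H(g) = -((g² - 702*g) + g)/6 = -(g² - 701*g)/6 = -g²/6 + 701*g/6)
h + H(5*(-4 - 3)) = -6762 + (5*(-4 - 3))*(701 - 5*(-4 - 3))/6 = -6762 + (5*(-7))*(701 - 5*(-7))/6 = -6762 + (⅙)*(-35)*(701 - 1*(-35)) = -6762 + (⅙)*(-35)*(701 + 35) = -6762 + (⅙)*(-35)*736 = -6762 - 12880/3 = -33166/3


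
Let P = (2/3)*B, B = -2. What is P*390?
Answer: -520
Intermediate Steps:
P = -4/3 (P = (2/3)*(-2) = ((⅓)*2)*(-2) = (⅔)*(-2) = -4/3 ≈ -1.3333)
P*390 = -4/3*390 = -520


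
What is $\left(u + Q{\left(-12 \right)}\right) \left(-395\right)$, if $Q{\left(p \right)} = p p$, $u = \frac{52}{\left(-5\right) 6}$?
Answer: $- \frac{168586}{3} \approx -56195.0$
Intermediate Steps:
$u = - \frac{26}{15}$ ($u = \frac{52}{-30} = 52 \left(- \frac{1}{30}\right) = - \frac{26}{15} \approx -1.7333$)
$Q{\left(p \right)} = p^{2}$
$\left(u + Q{\left(-12 \right)}\right) \left(-395\right) = \left(- \frac{26}{15} + \left(-12\right)^{2}\right) \left(-395\right) = \left(- \frac{26}{15} + 144\right) \left(-395\right) = \frac{2134}{15} \left(-395\right) = - \frac{168586}{3}$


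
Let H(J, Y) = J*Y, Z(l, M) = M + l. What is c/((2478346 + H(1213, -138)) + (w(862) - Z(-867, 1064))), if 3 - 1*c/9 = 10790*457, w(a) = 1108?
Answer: -14793081/770621 ≈ -19.196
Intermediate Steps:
c = -44379243 (c = 27 - 97110*457 = 27 - 9*4931030 = 27 - 44379270 = -44379243)
c/((2478346 + H(1213, -138)) + (w(862) - Z(-867, 1064))) = -44379243/((2478346 + 1213*(-138)) + (1108 - (1064 - 867))) = -44379243/((2478346 - 167394) + (1108 - 1*197)) = -44379243/(2310952 + (1108 - 197)) = -44379243/(2310952 + 911) = -44379243/2311863 = -44379243*1/2311863 = -14793081/770621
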